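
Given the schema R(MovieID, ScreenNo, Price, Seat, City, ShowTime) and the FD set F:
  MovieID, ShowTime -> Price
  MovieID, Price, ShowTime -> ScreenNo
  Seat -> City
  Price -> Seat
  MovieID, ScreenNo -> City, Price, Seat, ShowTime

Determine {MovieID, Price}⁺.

{City, MovieID, Price, Seat}

Start with {MovieID, Price}.
Price -> Seat applies; add {Seat} → now {MovieID, Price, Seat}.
Seat -> City applies; add {City} → now {City, MovieID, Price, Seat}.
No further FD applies.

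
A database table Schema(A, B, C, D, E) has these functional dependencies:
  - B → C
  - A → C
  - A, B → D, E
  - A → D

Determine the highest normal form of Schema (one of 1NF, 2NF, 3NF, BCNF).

Candidate key: {A, B}. Prime attributes: {A, B}.
For B → C we have {B}⁺ = {B, C}; {B} is not a superkey, so BCNF fails.
B → C determines the non-prime attribute {C} from a non-superkey — 3NF is violated.
Since {A} ⊂ {A, B} and {A}⁺ ⊇ {C, D} with {C, D} non-prime, there is a partial dependency; 2NF fails.

1NF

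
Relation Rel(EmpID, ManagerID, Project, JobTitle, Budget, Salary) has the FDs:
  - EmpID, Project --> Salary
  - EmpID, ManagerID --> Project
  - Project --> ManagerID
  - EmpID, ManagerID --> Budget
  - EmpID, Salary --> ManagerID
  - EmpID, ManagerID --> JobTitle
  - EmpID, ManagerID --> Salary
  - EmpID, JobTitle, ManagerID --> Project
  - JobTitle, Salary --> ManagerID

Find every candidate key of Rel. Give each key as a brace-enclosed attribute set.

{EmpID, ManagerID}, {EmpID, Project}, {EmpID, Salary}

Attributes never on any right-hand side: {EmpID} — every candidate key must contain it.
Closure of {EmpID, ManagerID} is {Budget, EmpID, JobTitle, ManagerID, Project, Salary}, the whole schema; {EmpID, ManagerID} is a candidate key.
Closure of {EmpID, Project} is {Budget, EmpID, JobTitle, ManagerID, Project, Salary}, the whole schema; {EmpID, Project} is a candidate key.
Closure of {EmpID, Salary} is {Budget, EmpID, JobTitle, ManagerID, Project, Salary}, the whole schema; {EmpID, Salary} is a candidate key.
These are minimal and exhaustive — every other superkey contains one of them.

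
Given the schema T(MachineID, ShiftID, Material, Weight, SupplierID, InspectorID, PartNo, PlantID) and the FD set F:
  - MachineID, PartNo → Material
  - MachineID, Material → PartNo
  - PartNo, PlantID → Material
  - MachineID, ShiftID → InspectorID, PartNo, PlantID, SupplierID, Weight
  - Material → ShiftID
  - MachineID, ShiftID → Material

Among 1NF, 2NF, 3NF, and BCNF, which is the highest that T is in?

Candidate keys: {MachineID, Material}, {MachineID, PartNo}, {MachineID, ShiftID}. Prime attributes: {MachineID, Material, PartNo, ShiftID}.
PartNo, PlantID → Material breaks BCNF: {PartNo, PlantID}⁺ = {Material, PartNo, PlantID, ShiftID}, so {PartNo, PlantID} is not a superkey.
Its right-hand attributes {Material} are all prime, as are those of every other non-superkey FD — the relation is in 3NF.

3NF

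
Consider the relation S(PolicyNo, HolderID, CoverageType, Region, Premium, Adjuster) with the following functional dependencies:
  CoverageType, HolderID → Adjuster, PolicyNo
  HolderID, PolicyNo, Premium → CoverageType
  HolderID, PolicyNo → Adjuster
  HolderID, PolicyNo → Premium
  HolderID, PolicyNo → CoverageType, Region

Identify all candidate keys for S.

{CoverageType, HolderID}, {HolderID, PolicyNo}

{HolderID} never appears on the right of any FD, so every key must include it.
{CoverageType, HolderID}⁺ = {Adjuster, CoverageType, HolderID, PolicyNo, Premium, Region} — all of the relation — so {CoverageType, HolderID} is a candidate key.
{HolderID, PolicyNo}⁺ = {Adjuster, CoverageType, HolderID, PolicyNo, Premium, Region} — all of the relation — so {HolderID, PolicyNo} is a candidate key.
Any other superkey properly contains one of these, so there are no further candidate keys.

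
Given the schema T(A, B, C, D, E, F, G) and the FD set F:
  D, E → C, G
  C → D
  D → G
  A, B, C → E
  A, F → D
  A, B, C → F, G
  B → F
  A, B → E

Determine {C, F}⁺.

{C, D, F, G}

Start with {C, F}.
C → D applies; add {D} → now {C, D, F}.
D → G applies; add {G} → now {C, D, F, G}.
No further FD applies.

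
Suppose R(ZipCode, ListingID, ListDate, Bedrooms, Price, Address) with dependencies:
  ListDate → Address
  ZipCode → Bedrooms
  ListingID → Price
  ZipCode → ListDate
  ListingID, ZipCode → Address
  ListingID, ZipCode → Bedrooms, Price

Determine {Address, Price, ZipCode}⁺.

Start with {Address, Price, ZipCode}.
ZipCode → Bedrooms applies; add {Bedrooms} → now {Address, Bedrooms, Price, ZipCode}.
ZipCode → ListDate applies; add {ListDate} → now {Address, Bedrooms, ListDate, Price, ZipCode}.
No further FD applies.

{Address, Bedrooms, ListDate, Price, ZipCode}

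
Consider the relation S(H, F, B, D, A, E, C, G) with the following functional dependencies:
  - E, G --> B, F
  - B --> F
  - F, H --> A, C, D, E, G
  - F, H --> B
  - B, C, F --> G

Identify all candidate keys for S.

{B, H}, {E, G, H}, {F, H}

No FD produces {H}, so it must be in every candidate key.
{B, H} is a candidate key since {B, H}⁺ = {A, B, C, D, E, F, G, H} covers every attribute.
{F, H} is a candidate key since {F, H}⁺ = {A, B, C, D, E, F, G, H} covers every attribute.
{E, G, H} is a candidate key since {E, G, H}⁺ = {A, B, C, D, E, F, G, H} covers every attribute.
These are minimal and exhaustive — every other superkey contains one of them.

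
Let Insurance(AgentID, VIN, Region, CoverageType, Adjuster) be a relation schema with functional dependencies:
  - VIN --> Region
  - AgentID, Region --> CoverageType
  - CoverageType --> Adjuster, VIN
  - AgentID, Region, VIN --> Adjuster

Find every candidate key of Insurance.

{AgentID, CoverageType}, {AgentID, Region}, {AgentID, VIN}

Attributes never on any right-hand side: {AgentID} — every candidate key must contain it.
{AgentID, CoverageType}⁺ = {Adjuster, AgentID, CoverageType, Region, VIN}, which is every attribute, so {AgentID, CoverageType} is a candidate key.
{AgentID, Region}⁺ = {Adjuster, AgentID, CoverageType, Region, VIN}, which is every attribute, so {AgentID, Region} is a candidate key.
{AgentID, VIN}⁺ = {Adjuster, AgentID, CoverageType, Region, VIN}, which is every attribute, so {AgentID, VIN} is a candidate key.
Any other superkey properly contains one of these, so there are no further candidate keys.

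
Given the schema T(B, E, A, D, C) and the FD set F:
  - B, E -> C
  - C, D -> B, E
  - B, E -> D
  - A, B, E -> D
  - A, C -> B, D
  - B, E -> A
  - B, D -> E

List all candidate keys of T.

{A, C} is a candidate key since {A, C}⁺ = {A, B, C, D, E} covers every attribute.
{B, D} is a candidate key since {B, D}⁺ = {A, B, C, D, E} covers every attribute.
{B, E} is a candidate key since {B, E}⁺ = {A, B, C, D, E} covers every attribute.
{C, D} is a candidate key since {C, D}⁺ = {A, B, C, D, E} covers every attribute.
No proper subset of any of these is a key, and no other minimal superkey exists.

{A, C}, {B, D}, {B, E}, {C, D}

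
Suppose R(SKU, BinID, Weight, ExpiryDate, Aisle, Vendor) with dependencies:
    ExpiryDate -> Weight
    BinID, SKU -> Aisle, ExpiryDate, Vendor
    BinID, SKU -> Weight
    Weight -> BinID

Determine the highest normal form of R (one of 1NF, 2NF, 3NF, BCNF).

3NF

Candidate keys: {BinID, SKU}, {ExpiryDate, SKU}, {SKU, Weight}. Prime attributes: {BinID, ExpiryDate, SKU, Weight}.
ExpiryDate -> Weight breaks BCNF: {ExpiryDate}⁺ = {BinID, ExpiryDate, Weight}, so {ExpiryDate} is not a superkey.
Its right-hand attributes {Weight} are all prime, as are those of every other non-superkey FD — the relation is in 3NF.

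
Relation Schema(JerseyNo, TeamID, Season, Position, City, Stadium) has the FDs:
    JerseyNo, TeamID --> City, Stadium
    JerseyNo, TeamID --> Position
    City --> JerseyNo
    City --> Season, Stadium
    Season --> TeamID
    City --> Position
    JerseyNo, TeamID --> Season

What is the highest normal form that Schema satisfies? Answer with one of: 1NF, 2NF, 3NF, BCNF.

Candidate keys: {City}, {JerseyNo, Season}, {JerseyNo, TeamID}. Prime attributes: {City, JerseyNo, Season, TeamID}.
For Season --> TeamID we have {Season}⁺ = {Season, TeamID}; {Season} is not a superkey, so BCNF fails.
Its right-hand attributes {TeamID} are all prime, as are those of every other non-superkey FD — the relation is in 3NF.

3NF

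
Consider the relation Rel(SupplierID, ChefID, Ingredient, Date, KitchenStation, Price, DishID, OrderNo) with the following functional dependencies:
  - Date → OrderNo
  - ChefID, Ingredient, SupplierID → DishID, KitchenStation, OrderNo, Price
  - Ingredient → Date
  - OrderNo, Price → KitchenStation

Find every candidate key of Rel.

{ChefID, Ingredient, SupplierID}

Attributes never on any right-hand side: {ChefID, Ingredient, SupplierID} — every candidate key must contain all of them.
{ChefID, Ingredient, SupplierID}⁺ = {ChefID, Date, DishID, Ingredient, KitchenStation, OrderNo, Price, SupplierID} — all of the relation — so {ChefID, Ingredient, SupplierID} is a candidate key.
No smaller or unrelated set reaches every attribute, so there are no other keys.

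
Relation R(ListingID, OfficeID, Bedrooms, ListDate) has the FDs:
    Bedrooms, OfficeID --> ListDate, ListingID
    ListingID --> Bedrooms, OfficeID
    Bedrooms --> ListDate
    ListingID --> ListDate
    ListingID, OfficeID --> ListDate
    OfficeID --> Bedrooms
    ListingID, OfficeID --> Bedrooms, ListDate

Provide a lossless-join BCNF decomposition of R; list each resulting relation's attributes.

Candidate keys of the original relation: {ListingID}, {OfficeID}.
In {Bedrooms, ListDate, ListingID, OfficeID}, {Bedrooms} is not a superkey ({Bedrooms}⁺ restricted to this set is {Bedrooms, ListDate}), so split on Bedrooms --> ListDate into {Bedrooms, ListDate} and {Bedrooms, ListingID, OfficeID}.
{Bedrooms, ListDate} has no BCNF violation.
{Bedrooms, ListingID, OfficeID} has no BCNF violation.

{Bedrooms, ListDate}; {Bedrooms, ListingID, OfficeID}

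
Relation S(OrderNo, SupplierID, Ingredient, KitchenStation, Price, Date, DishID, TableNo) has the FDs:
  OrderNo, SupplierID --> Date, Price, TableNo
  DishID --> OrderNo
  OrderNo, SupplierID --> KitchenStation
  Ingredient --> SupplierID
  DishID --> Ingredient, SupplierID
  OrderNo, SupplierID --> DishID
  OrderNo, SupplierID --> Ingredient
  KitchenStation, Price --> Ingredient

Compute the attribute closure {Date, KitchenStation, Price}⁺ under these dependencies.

Start with {Date, KitchenStation, Price}.
KitchenStation, Price --> Ingredient applies; add {Ingredient} → now {Date, Ingredient, KitchenStation, Price}.
Ingredient --> SupplierID applies; add {SupplierID} → now {Date, Ingredient, KitchenStation, Price, SupplierID}.
No further FD applies.

{Date, Ingredient, KitchenStation, Price, SupplierID}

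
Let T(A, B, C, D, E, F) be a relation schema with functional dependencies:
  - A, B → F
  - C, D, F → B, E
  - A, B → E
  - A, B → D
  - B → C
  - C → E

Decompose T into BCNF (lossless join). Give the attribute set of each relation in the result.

{A, C, D, F}; {B, C}; {B, D, F}; {C, E}

Candidate keys of the original relation: {A, B}, {A, C, D, F}.
{A, B, C, D, E, F}: {C, D, F} determines {B, C, D, E, F} here but is not a superkey — split on C, D, F → B, E, giving {B, C, D, E, F} and {A, C, D, F}.
{B, C, D, E, F}: {B} determines {B, C, E} here but is not a superkey — split on B → C, E, giving {B, C, E} and {B, D, F}.
{B, C, E}: {C} determines {C, E} here but is not a superkey — split on C → E, giving {C, E} and {B, C}.
{C, E} is in BCNF.
{B, C} is in BCNF.
{B, D, F} is in BCNF.
{A, C, D, F} is in BCNF.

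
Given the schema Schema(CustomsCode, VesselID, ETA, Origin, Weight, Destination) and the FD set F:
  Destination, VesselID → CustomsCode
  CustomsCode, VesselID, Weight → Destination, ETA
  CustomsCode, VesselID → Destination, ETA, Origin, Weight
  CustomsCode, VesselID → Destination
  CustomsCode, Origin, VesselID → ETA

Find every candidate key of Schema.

{CustomsCode, VesselID}, {Destination, VesselID}

No FD produces {VesselID}, so it must be in every candidate key.
{CustomsCode, VesselID}⁺ = {CustomsCode, Destination, ETA, Origin, VesselID, Weight}, which is every attribute, so {CustomsCode, VesselID} is a candidate key.
{Destination, VesselID}⁺ = {CustomsCode, Destination, ETA, Origin, VesselID, Weight}, which is every attribute, so {Destination, VesselID} is a candidate key.
No proper subset of any of these is a key, and no other minimal superkey exists.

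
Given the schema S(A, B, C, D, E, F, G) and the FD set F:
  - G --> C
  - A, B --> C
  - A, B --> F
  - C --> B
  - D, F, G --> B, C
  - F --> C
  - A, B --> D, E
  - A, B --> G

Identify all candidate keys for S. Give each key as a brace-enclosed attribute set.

Attributes never on any right-hand side: {A} — every candidate key must contain it.
{A, B}⁺ = {A, B, C, D, E, F, G}, which is every attribute, so {A, B} is a candidate key.
{A, C}⁺ = {A, B, C, D, E, F, G}, which is every attribute, so {A, C} is a candidate key.
{A, F}⁺ = {A, B, C, D, E, F, G}, which is every attribute, so {A, F} is a candidate key.
{A, G}⁺ = {A, B, C, D, E, F, G}, which is every attribute, so {A, G} is a candidate key.
No proper subset of any of these is a key, and no other minimal superkey exists.

{A, B}, {A, C}, {A, F}, {A, G}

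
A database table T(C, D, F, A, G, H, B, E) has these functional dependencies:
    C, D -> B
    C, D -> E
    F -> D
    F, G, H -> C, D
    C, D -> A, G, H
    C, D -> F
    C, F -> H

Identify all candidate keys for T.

{C, D} is a candidate key since {C, D}⁺ = {A, B, C, D, E, F, G, H} covers every attribute.
{C, F} is a candidate key since {C, F}⁺ = {A, B, C, D, E, F, G, H} covers every attribute.
{F, G, H} is a candidate key since {F, G, H}⁺ = {A, B, C, D, E, F, G, H} covers every attribute.
No proper subset of any of these is a key, and no other minimal superkey exists.

{C, D}, {C, F}, {F, G, H}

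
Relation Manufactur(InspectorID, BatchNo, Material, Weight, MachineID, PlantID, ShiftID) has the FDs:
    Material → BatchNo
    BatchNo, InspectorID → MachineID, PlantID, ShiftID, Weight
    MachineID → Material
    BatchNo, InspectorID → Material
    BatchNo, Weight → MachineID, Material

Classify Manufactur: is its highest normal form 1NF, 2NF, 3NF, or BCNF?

3NF

Candidate keys: {BatchNo, InspectorID}, {InspectorID, MachineID}, {InspectorID, Material}. Prime attributes: {BatchNo, InspectorID, MachineID, Material}.
For Material → BatchNo we have {Material}⁺ = {BatchNo, Material}; {Material} is not a superkey, so BCNF fails.
Since {BatchNo} ⊆ prime attributes and every other non-superkey FD also has a prime right side, the schema is in 3NF.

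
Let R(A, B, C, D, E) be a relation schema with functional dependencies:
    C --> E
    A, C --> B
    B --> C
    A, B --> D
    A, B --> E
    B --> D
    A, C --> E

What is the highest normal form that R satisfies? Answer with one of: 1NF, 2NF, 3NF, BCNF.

Candidate keys: {A, B}, {A, C}. Prime attributes: {A, B, C}.
C --> E: {C}⁺ = {C, E}, which is not all of the attributes, so the left side is not a superkey — BCNF is violated.
Because {E} is non-prime and the left side of C --> E is not a superkey, the relation is not in 3NF.
{B} is a proper subset of the key {A, B}, and {B}⁺ contains the non-prime attributes {D, E} — a partial dependency, so 2NF is violated.

1NF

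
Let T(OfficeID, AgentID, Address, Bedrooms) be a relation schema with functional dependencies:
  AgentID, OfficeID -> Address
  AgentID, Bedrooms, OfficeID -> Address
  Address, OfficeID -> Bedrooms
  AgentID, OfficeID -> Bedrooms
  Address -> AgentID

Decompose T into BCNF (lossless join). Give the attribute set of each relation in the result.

Candidate keys of the original relation: {Address, OfficeID}, {AgentID, OfficeID}.
{Address, AgentID, Bedrooms, OfficeID}: {Address} determines {Address, AgentID} here but is not a superkey — split on Address -> AgentID, giving {Address, AgentID} and {Address, Bedrooms, OfficeID}.
{Address, AgentID}: every determinant is a superkey — BCNF.
{Address, Bedrooms, OfficeID}: every determinant is a superkey — BCNF.

{Address, AgentID}; {Address, Bedrooms, OfficeID}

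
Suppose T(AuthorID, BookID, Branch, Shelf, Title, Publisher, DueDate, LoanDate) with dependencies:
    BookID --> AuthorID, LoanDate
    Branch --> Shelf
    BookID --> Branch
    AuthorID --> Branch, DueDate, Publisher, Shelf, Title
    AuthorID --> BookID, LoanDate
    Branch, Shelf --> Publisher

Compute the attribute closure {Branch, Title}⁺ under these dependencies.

Start with {Branch, Title}.
Branch --> Shelf applies; add {Shelf} → now {Branch, Shelf, Title}.
Branch, Shelf --> Publisher applies; add {Publisher} → now {Branch, Publisher, Shelf, Title}.
No further FD applies.

{Branch, Publisher, Shelf, Title}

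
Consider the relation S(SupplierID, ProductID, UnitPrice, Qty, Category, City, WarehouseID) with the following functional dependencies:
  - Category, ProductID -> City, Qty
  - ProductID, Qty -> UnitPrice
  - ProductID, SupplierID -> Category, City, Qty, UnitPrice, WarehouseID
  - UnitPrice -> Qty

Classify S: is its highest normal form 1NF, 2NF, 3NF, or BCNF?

2NF

Candidate key: {ProductID, SupplierID}. Prime attributes: {ProductID, SupplierID}.
For Category, ProductID -> City, Qty we have {Category, ProductID}⁺ = {Category, City, ProductID, Qty, UnitPrice}; {Category, ProductID} is not a superkey, so BCNF fails.
Category, ProductID -> City, Qty has non-prime {City, Qty} on the right and a non-superkey on the left, so 3NF fails.
No non-prime attribute depends on a proper subset of any candidate key, so 2NF holds.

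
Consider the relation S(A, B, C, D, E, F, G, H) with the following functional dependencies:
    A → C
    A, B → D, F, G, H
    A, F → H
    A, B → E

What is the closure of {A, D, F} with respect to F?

Start with {A, D, F}.
A → C applies; add {C} → now {A, C, D, F}.
A, F → H applies; add {H} → now {A, C, D, F, H}.
No further FD applies.

{A, C, D, F, H}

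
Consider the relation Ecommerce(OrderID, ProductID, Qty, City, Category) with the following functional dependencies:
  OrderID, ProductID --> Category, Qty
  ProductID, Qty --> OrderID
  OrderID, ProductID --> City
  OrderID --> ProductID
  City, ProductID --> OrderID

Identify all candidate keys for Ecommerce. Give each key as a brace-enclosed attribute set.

{City, ProductID}, {OrderID}, {ProductID, Qty}

{OrderID}⁺ = {Category, City, OrderID, ProductID, Qty} — all of the relation — so {OrderID} is a candidate key.
{City, ProductID}⁺ = {Category, City, OrderID, ProductID, Qty} — all of the relation — so {City, ProductID} is a candidate key.
{ProductID, Qty}⁺ = {Category, City, OrderID, ProductID, Qty} — all of the relation — so {ProductID, Qty} is a candidate key.
These are minimal and exhaustive — every other superkey contains one of them.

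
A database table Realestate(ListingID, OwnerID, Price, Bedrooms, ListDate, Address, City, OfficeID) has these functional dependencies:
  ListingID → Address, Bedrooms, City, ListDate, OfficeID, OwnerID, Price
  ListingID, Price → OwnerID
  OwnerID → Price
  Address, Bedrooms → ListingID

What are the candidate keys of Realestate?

{Address, Bedrooms}, {ListingID}

Closure of {ListingID} is {Address, Bedrooms, City, ListDate, ListingID, OfficeID, OwnerID, Price}, the whole schema; {ListingID} is a candidate key.
Closure of {Address, Bedrooms} is {Address, Bedrooms, City, ListDate, ListingID, OfficeID, OwnerID, Price}, the whole schema; {Address, Bedrooms} is a candidate key.
These are minimal and exhaustive — every other superkey contains one of them.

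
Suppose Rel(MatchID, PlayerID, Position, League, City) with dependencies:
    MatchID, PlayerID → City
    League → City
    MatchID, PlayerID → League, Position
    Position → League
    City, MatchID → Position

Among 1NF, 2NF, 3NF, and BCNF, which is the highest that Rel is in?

Candidate key: {MatchID, PlayerID}. Prime attributes: {MatchID, PlayerID}.
League → City: {League}⁺ = {City, League}, which is not all of the attributes, so the left side is not a superkey — BCNF is violated.
League → City has non-prime {City} on the right and a non-superkey on the left, so 3NF fails.
No non-prime attribute depends on a proper subset of any candidate key, so 2NF holds.

2NF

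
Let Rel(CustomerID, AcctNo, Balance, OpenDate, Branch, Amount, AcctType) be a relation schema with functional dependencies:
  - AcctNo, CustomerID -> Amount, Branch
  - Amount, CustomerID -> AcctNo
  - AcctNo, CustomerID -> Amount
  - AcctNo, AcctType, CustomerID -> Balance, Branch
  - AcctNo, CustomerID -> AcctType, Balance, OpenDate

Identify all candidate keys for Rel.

{AcctNo, CustomerID}, {Amount, CustomerID}

No FD produces {CustomerID}, so it must be in every candidate key.
{AcctNo, CustomerID}⁺ = {AcctNo, AcctType, Amount, Balance, Branch, CustomerID, OpenDate}, which is every attribute, so {AcctNo, CustomerID} is a candidate key.
{Amount, CustomerID}⁺ = {AcctNo, AcctType, Amount, Balance, Branch, CustomerID, OpenDate}, which is every attribute, so {Amount, CustomerID} is a candidate key.
These are minimal and exhaustive — every other superkey contains one of them.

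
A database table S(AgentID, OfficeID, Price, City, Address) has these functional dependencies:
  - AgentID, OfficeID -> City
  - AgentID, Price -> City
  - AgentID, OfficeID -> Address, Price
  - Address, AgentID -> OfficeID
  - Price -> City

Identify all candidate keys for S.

{Address, AgentID}, {AgentID, OfficeID}

{AgentID} never appears on the right of any FD, so every key must include it.
{Address, AgentID}⁺ = {Address, AgentID, City, OfficeID, Price} — all of the relation — so {Address, AgentID} is a candidate key.
{AgentID, OfficeID}⁺ = {Address, AgentID, City, OfficeID, Price} — all of the relation — so {AgentID, OfficeID} is a candidate key.
No proper subset of any of these is a key, and no other minimal superkey exists.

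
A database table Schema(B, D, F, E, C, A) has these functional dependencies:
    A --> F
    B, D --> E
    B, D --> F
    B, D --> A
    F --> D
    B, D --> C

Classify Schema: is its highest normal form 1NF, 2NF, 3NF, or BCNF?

Candidate keys: {A, B}, {B, D}, {B, F}. Prime attributes: {A, B, D, F}.
A --> F: {A}⁺ = {A, D, F}, which is not all of the attributes, so the left side is not a superkey — BCNF is violated.
Its right-hand attributes {F} are all prime, as are those of every other non-superkey FD — the relation is in 3NF.

3NF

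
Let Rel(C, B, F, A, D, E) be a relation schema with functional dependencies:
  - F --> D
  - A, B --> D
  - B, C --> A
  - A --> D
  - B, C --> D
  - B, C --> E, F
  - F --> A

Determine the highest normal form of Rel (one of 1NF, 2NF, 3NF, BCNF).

Candidate key: {B, C}. Prime attributes: {B, C}.
F --> D: {F}⁺ = {A, D, F}, which is not all of the attributes, so the left side is not a superkey — BCNF is violated.
F --> D determines the non-prime attribute {D} from a non-superkey — 3NF is violated.
No proper subset of a key has a non-prime attribute in its closure, so there is no partial dependency; 2NF holds.

2NF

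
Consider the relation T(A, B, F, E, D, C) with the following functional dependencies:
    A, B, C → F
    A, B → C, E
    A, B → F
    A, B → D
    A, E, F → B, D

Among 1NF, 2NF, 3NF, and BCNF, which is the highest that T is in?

Candidate keys: {A, B}, {A, E, F}. Prime attributes: {A, B, E, F}.
Each dependency's left side is a superkey — BCNF holds.

BCNF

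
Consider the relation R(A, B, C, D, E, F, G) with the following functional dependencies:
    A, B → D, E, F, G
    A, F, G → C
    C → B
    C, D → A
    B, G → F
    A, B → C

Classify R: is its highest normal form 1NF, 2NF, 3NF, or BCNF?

3NF

Candidate keys: {A, B}, {A, C}, {A, F, G}, {C, D}. Prime attributes: {A, B, C, D, F, G}.
C → B: {C}⁺ = {B, C}, which is not all of the attributes, so the left side is not a superkey — BCNF is violated.
Since {B} ⊆ prime attributes and every other non-superkey FD also has a prime right side, the schema is in 3NF.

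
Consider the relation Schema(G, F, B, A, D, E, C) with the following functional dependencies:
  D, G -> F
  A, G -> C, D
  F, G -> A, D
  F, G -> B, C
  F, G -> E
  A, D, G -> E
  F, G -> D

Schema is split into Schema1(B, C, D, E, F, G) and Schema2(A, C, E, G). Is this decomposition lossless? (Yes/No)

The shared attributes are {C, E, G} and {C, E, G}⁺ = {C, E, G}.
The closure covers neither Schema1 nor Schema2 entirely; the join is not lossless.

No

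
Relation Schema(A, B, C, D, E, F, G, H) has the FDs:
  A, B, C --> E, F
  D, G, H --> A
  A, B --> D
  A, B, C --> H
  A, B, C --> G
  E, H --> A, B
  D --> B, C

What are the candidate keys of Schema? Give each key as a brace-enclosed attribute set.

{A, B}⁺ = {A, B, C, D, E, F, G, H}, which is every attribute, so {A, B} is a candidate key.
{A, D}⁺ = {A, B, C, D, E, F, G, H}, which is every attribute, so {A, D} is a candidate key.
{E, H}⁺ = {A, B, C, D, E, F, G, H}, which is every attribute, so {E, H} is a candidate key.
{D, G, H}⁺ = {A, B, C, D, E, F, G, H}, which is every attribute, so {D, G, H} is a candidate key.
Any other superkey properly contains one of these, so there are no further candidate keys.

{A, B}, {A, D}, {D, G, H}, {E, H}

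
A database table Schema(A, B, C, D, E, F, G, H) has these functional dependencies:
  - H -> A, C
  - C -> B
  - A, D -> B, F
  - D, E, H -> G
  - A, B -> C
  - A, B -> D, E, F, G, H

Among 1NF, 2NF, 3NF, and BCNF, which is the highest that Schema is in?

3NF

Candidate keys: {A, B}, {A, C}, {A, D}, {H}. Prime attributes: {A, B, C, D, H}.
C -> B breaks BCNF: {C}⁺ = {B, C}, so {C} is not a superkey.
Its right-hand attributes {B} are all prime, as are those of every other non-superkey FD — the relation is in 3NF.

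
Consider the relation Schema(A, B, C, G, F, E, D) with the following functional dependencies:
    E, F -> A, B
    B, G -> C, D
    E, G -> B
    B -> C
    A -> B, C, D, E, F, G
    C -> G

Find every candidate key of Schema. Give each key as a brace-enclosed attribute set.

{A} is a candidate key since {A}⁺ = {A, B, C, D, E, F, G} covers every attribute.
{E, F} is a candidate key since {E, F}⁺ = {A, B, C, D, E, F, G} covers every attribute.
These are minimal and exhaustive — every other superkey contains one of them.

{A}, {E, F}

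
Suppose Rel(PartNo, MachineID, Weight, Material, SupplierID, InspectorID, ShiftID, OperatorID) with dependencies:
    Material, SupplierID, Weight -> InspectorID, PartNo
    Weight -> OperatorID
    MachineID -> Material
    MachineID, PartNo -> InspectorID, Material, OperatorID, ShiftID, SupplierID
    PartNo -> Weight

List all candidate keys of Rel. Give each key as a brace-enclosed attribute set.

{MachineID, PartNo}, {MachineID, SupplierID, Weight}

{MachineID} never appears on the right of any FD, so every key must include it.
{MachineID, PartNo}⁺ = {InspectorID, MachineID, Material, OperatorID, PartNo, ShiftID, SupplierID, Weight}, which is every attribute, so {MachineID, PartNo} is a candidate key.
{MachineID, SupplierID, Weight}⁺ = {InspectorID, MachineID, Material, OperatorID, PartNo, ShiftID, SupplierID, Weight}, which is every attribute, so {MachineID, SupplierID, Weight} is a candidate key.
These are minimal and exhaustive — every other superkey contains one of them.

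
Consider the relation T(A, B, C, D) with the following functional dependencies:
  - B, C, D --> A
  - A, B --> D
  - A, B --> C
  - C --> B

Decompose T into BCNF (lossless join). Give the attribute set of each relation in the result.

Candidate keys of the original relation: {A, B}, {A, C}, {C, D}.
In {A, B, C, D}, {C} is not a superkey ({C}⁺ restricted to this set is {B, C}), so split on C --> B into {B, C} and {A, C, D}.
{B, C}: every determinant is a superkey — BCNF.
{A, C, D}: every determinant is a superkey — BCNF.

{A, C, D}; {B, C}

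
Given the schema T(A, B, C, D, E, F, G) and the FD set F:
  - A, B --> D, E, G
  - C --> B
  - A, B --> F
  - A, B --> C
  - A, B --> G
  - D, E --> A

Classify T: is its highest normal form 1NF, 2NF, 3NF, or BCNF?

3NF

Candidate keys: {A, B}, {A, C}, {B, D, E}, {C, D, E}. Prime attributes: {A, B, C, D, E}.
C --> B: {C}⁺ = {B, C}, which is not all of the attributes, so the left side is not a superkey — BCNF is violated.
Since {B} ⊆ prime attributes and every other non-superkey FD also has a prime right side, the schema is in 3NF.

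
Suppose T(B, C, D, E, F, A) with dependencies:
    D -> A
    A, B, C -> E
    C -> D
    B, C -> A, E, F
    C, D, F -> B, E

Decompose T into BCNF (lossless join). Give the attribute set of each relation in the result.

{A, D}; {B, C, E, F}; {C, D}

Candidate keys of the original relation: {B, C}, {C, F}.
In {A, B, C, D, E, F}, {D} is not a superkey ({D}⁺ restricted to this set is {A, D}), so split on D -> A into {A, D} and {B, C, D, E, F}.
{A, D} is in BCNF.
In {B, C, D, E, F}, {C} is not a superkey ({C}⁺ restricted to this set is {C, D}), so split on C -> D into {C, D} and {B, C, E, F}.
{C, D} is in BCNF.
{B, C, E, F} is in BCNF.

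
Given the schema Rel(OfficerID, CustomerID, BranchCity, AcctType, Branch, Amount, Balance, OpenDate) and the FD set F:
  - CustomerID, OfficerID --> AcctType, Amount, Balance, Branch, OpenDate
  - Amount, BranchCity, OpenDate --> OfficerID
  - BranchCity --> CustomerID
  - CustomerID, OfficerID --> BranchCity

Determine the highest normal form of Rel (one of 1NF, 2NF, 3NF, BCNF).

3NF

Candidate keys: {Amount, BranchCity, OpenDate}, {BranchCity, OfficerID}, {CustomerID, OfficerID}. Prime attributes: {Amount, BranchCity, CustomerID, OfficerID, OpenDate}.
BranchCity --> CustomerID: {BranchCity}⁺ = {BranchCity, CustomerID}, which is not all of the attributes, so the left side is not a superkey — BCNF is violated.
Its right-hand attributes {CustomerID} are all prime, as are those of every other non-superkey FD — the relation is in 3NF.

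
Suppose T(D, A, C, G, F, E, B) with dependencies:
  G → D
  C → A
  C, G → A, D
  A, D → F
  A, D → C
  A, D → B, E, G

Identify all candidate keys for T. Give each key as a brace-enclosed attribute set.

Closure of {A, D} is {A, B, C, D, E, F, G}, the whole schema; {A, D} is a candidate key.
Closure of {A, G} is {A, B, C, D, E, F, G}, the whole schema; {A, G} is a candidate key.
Closure of {C, D} is {A, B, C, D, E, F, G}, the whole schema; {C, D} is a candidate key.
Closure of {C, G} is {A, B, C, D, E, F, G}, the whole schema; {C, G} is a candidate key.
Any other superkey properly contains one of these, so there are no further candidate keys.

{A, D}, {A, G}, {C, D}, {C, G}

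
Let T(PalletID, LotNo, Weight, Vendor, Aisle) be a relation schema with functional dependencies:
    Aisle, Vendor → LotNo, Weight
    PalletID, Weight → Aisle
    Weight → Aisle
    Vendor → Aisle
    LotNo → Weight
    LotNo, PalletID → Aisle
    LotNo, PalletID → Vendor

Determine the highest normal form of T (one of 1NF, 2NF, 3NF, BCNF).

Candidate keys: {LotNo, PalletID}, {PalletID, Vendor}. Prime attributes: {LotNo, PalletID, Vendor}.
For Aisle, Vendor → LotNo, Weight we have {Aisle, Vendor}⁺ = {Aisle, LotNo, Vendor, Weight}; {Aisle, Vendor} is not a superkey, so BCNF fails.
Aisle, Vendor → LotNo, Weight has non-prime {Weight} on the right and a non-superkey on the left, so 3NF fails.
The proper key subset {LotNo} of {LotNo, PalletID} determines non-prime {Aisle, Weight}, so the relation is not even in 2NF.

1NF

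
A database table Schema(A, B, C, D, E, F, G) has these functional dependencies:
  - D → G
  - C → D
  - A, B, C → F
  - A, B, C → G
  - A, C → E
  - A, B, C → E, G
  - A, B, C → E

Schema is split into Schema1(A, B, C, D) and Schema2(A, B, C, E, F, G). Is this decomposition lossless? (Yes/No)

The shared attributes are {A, B, C} and {A, B, C}⁺ = {A, B, C, D, E, F, G}.
Schema1 is contained in that closure, so Schema1 ∩ Schema2 → Schema1 holds and the join is lossless.

Yes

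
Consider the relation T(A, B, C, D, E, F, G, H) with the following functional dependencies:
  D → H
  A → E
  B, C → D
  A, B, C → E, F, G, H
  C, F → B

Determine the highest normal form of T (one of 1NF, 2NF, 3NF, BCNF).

Candidate keys: {A, B, C}, {A, C, F}. Prime attributes: {A, B, C, F}.
For D → H we have {D}⁺ = {D, H}; {D} is not a superkey, so BCNF fails.
Because {H} is non-prime and the left side of D → H is not a superkey, the relation is not in 3NF.
{A} is a proper subset of the key {A, B, C}, and {A}⁺ contains the non-prime attribute {E} — a partial dependency, so 2NF is violated.

1NF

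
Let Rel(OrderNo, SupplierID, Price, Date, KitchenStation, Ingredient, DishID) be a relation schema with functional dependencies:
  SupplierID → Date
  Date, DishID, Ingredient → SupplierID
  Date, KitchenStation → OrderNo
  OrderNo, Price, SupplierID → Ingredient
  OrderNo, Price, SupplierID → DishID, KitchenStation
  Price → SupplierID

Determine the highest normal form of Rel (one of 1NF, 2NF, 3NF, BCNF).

1NF

Candidate keys: {KitchenStation, Price}, {OrderNo, Price}. Prime attributes: {KitchenStation, OrderNo, Price}.
For SupplierID → Date we have {SupplierID}⁺ = {Date, SupplierID}; {SupplierID} is not a superkey, so BCNF fails.
SupplierID → Date has non-prime {Date} on the right and a non-superkey on the left, so 3NF fails.
{Price} is a proper subset of the key {KitchenStation, Price}, and {Price}⁺ contains the non-prime attributes {Date, SupplierID} — a partial dependency, so 2NF is violated.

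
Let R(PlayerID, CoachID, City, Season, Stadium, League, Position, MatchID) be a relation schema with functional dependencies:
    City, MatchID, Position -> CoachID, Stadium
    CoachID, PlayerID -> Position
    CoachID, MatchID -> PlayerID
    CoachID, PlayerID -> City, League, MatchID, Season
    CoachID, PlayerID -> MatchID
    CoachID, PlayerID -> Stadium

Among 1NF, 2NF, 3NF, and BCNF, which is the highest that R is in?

Candidate keys: {City, MatchID, Position}, {CoachID, MatchID}, {CoachID, PlayerID}. Prime attributes: {City, CoachID, MatchID, PlayerID, Position}.
Each dependency's left side is a superkey — BCNF holds.

BCNF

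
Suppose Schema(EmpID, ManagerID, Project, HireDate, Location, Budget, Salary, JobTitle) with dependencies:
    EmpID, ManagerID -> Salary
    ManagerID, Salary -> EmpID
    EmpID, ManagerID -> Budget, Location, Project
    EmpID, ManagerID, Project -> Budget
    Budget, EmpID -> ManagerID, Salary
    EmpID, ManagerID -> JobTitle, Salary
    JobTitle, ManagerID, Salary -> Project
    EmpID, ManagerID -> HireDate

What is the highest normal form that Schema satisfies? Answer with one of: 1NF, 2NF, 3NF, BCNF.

Candidate keys: {Budget, EmpID}, {EmpID, ManagerID}, {ManagerID, Salary}. Prime attributes: {Budget, EmpID, ManagerID, Salary}.
Every FD has a superkey on the left, so the relation is in BCNF.

BCNF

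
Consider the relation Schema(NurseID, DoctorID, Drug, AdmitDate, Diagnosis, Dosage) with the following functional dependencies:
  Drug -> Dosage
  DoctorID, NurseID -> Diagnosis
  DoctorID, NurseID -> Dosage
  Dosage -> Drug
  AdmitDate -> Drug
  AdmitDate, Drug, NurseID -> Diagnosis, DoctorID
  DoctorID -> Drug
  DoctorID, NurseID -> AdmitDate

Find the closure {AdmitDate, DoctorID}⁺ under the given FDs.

{AdmitDate, DoctorID, Dosage, Drug}

Start with {AdmitDate, DoctorID}.
AdmitDate -> Drug applies; add {Drug} → now {AdmitDate, DoctorID, Drug}.
Drug -> Dosage applies; add {Dosage} → now {AdmitDate, DoctorID, Dosage, Drug}.
No further FD applies.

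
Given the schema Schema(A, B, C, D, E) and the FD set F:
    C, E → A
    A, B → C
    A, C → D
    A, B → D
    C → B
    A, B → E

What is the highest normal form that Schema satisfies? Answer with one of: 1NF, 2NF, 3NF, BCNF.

3NF

Candidate keys: {A, B}, {A, C}, {C, E}. Prime attributes: {A, B, C, E}.
C → B: {C}⁺ = {B, C}, which is not all of the attributes, so the left side is not a superkey — BCNF is violated.
Its right-hand attributes {B} are all prime, as are those of every other non-superkey FD — the relation is in 3NF.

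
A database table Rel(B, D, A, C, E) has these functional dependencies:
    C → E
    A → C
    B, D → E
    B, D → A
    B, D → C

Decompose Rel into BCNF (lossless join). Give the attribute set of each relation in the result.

{A, B, D}; {A, C}; {C, E}

Candidate key of the original relation: {B, D}.
In {A, B, C, D, E}, {C} is not a superkey ({C}⁺ restricted to this set is {C, E}), so split on C → E into {C, E} and {A, B, C, D}.
{C, E}: every determinant is a superkey — BCNF.
In {A, B, C, D}, {A} is not a superkey ({A}⁺ restricted to this set is {A, C}), so split on A → C into {A, C} and {A, B, D}.
{A, C}: every determinant is a superkey — BCNF.
{A, B, D}: every determinant is a superkey — BCNF.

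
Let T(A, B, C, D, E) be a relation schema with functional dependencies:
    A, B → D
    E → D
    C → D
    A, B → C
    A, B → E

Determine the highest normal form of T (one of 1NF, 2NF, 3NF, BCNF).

2NF

Candidate key: {A, B}. Prime attributes: {A, B}.
E → D: {E}⁺ = {D, E}, which is not all of the attributes, so the left side is not a superkey — BCNF is violated.
E → D determines the non-prime attribute {D} from a non-superkey — 3NF is violated.
No proper subset of a key has a non-prime attribute in its closure, so there is no partial dependency; 2NF holds.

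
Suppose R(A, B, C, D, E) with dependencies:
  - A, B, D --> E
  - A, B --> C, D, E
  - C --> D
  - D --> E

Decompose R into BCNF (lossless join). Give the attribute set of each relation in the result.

{A, B, C}; {C, D}; {D, E}

Candidate key of the original relation: {A, B}.
In {A, B, C, D, E}, {C} is not a superkey ({C}⁺ restricted to this set is {C, D, E}), so split on C --> D, E into {C, D, E} and {A, B, C}.
In {C, D, E}, {D} is not a superkey ({D}⁺ restricted to this set is {D, E}), so split on D --> E into {D, E} and {C, D}.
{D, E}: every determinant is a superkey — BCNF.
{C, D}: every determinant is a superkey — BCNF.
{A, B, C}: every determinant is a superkey — BCNF.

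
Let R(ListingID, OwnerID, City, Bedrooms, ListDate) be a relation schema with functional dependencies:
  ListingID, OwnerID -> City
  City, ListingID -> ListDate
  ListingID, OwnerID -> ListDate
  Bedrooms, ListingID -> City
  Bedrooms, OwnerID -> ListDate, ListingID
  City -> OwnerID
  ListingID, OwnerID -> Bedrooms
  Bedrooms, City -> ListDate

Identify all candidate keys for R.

{Bedrooms, City}⁺ = {Bedrooms, City, ListDate, ListingID, OwnerID}, which is every attribute, so {Bedrooms, City} is a candidate key.
{Bedrooms, ListingID}⁺ = {Bedrooms, City, ListDate, ListingID, OwnerID}, which is every attribute, so {Bedrooms, ListingID} is a candidate key.
{Bedrooms, OwnerID}⁺ = {Bedrooms, City, ListDate, ListingID, OwnerID}, which is every attribute, so {Bedrooms, OwnerID} is a candidate key.
{City, ListingID}⁺ = {Bedrooms, City, ListDate, ListingID, OwnerID}, which is every attribute, so {City, ListingID} is a candidate key.
{ListingID, OwnerID}⁺ = {Bedrooms, City, ListDate, ListingID, OwnerID}, which is every attribute, so {ListingID, OwnerID} is a candidate key.
No proper subset of any of these is a key, and no other minimal superkey exists.

{Bedrooms, City}, {Bedrooms, ListingID}, {Bedrooms, OwnerID}, {City, ListingID}, {ListingID, OwnerID}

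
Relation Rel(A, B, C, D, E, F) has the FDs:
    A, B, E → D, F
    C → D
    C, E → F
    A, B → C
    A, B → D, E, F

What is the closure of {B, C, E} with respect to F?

Start with {B, C, E}.
C → D applies; add {D} → now {B, C, D, E}.
C, E → F applies; add {F} → now {B, C, D, E, F}.
No further FD applies.

{B, C, D, E, F}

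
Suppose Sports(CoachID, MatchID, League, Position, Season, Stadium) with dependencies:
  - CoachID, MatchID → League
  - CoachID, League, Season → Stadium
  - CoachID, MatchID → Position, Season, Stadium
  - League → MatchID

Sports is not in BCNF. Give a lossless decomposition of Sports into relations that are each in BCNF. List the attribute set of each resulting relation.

Candidate keys of the original relation: {CoachID, League}, {CoachID, MatchID}.
In {CoachID, League, MatchID, Position, Season, Stadium}, {League} is not a superkey ({League}⁺ restricted to this set is {League, MatchID}), so split on League → MatchID into {League, MatchID} and {CoachID, League, Position, Season, Stadium}.
{League, MatchID} is in BCNF.
{CoachID, League, Position, Season, Stadium} is in BCNF.

{CoachID, League, Position, Season, Stadium}; {League, MatchID}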